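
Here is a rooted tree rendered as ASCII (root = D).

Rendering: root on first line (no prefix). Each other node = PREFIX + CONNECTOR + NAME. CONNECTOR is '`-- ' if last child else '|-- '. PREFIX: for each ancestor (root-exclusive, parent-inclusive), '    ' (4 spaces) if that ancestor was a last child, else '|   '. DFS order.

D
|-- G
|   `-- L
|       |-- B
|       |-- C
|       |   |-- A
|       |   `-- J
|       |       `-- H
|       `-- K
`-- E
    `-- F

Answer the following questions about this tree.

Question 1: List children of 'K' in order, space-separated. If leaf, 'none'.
Node K's children (from adjacency): (leaf)

Answer: none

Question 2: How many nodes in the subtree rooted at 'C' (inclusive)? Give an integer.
Subtree rooted at C contains: A, C, H, J
Count = 4

Answer: 4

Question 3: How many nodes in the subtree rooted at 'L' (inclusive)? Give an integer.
Answer: 7

Derivation:
Subtree rooted at L contains: A, B, C, H, J, K, L
Count = 7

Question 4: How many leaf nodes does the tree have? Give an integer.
Answer: 5

Derivation:
Leaves (nodes with no children): A, B, F, H, K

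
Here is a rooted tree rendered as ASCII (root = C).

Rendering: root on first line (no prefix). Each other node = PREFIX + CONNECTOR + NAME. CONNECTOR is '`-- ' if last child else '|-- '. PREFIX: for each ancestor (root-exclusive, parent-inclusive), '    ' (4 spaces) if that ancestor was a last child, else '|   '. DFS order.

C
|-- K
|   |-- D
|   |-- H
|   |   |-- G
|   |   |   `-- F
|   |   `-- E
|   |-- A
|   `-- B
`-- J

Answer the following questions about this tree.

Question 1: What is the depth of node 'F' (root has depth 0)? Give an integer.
Answer: 4

Derivation:
Path from root to F: C -> K -> H -> G -> F
Depth = number of edges = 4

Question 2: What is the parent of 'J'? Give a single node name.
Scan adjacency: J appears as child of C

Answer: C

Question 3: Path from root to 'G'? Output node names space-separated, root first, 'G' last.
Answer: C K H G

Derivation:
Walk down from root: C -> K -> H -> G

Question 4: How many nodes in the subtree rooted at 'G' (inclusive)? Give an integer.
Subtree rooted at G contains: F, G
Count = 2

Answer: 2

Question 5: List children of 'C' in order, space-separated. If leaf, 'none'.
Node C's children (from adjacency): K, J

Answer: K J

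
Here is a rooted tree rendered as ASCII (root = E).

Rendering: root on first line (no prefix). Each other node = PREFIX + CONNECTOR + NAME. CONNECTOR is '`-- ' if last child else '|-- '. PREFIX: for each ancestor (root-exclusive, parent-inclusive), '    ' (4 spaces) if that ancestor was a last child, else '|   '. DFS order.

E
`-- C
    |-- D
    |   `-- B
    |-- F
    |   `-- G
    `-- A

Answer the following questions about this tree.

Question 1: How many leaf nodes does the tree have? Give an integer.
Leaves (nodes with no children): A, B, G

Answer: 3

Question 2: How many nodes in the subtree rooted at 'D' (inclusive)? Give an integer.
Answer: 2

Derivation:
Subtree rooted at D contains: B, D
Count = 2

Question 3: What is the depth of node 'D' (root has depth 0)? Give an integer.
Path from root to D: E -> C -> D
Depth = number of edges = 2

Answer: 2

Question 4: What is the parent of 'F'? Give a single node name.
Answer: C

Derivation:
Scan adjacency: F appears as child of C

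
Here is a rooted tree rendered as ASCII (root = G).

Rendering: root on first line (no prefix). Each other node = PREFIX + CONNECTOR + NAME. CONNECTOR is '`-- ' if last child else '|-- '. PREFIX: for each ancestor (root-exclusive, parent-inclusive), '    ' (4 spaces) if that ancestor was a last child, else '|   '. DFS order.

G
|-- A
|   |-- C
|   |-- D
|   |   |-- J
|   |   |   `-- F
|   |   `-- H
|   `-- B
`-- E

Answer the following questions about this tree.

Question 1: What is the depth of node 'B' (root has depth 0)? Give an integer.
Answer: 2

Derivation:
Path from root to B: G -> A -> B
Depth = number of edges = 2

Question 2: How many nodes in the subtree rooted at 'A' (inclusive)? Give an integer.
Subtree rooted at A contains: A, B, C, D, F, H, J
Count = 7

Answer: 7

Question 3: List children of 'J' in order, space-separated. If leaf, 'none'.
Answer: F

Derivation:
Node J's children (from adjacency): F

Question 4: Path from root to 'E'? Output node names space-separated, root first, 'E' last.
Answer: G E

Derivation:
Walk down from root: G -> E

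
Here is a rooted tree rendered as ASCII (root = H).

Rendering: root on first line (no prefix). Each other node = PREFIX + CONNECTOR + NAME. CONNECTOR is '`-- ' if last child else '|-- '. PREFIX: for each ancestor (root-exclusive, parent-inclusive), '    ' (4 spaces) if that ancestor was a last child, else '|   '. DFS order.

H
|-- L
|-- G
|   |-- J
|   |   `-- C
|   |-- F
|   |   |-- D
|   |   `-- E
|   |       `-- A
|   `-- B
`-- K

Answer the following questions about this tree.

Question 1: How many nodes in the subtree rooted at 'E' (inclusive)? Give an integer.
Answer: 2

Derivation:
Subtree rooted at E contains: A, E
Count = 2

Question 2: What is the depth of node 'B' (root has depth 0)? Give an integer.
Path from root to B: H -> G -> B
Depth = number of edges = 2

Answer: 2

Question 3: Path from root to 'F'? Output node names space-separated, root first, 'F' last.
Answer: H G F

Derivation:
Walk down from root: H -> G -> F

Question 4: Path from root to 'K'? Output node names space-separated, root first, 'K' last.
Walk down from root: H -> K

Answer: H K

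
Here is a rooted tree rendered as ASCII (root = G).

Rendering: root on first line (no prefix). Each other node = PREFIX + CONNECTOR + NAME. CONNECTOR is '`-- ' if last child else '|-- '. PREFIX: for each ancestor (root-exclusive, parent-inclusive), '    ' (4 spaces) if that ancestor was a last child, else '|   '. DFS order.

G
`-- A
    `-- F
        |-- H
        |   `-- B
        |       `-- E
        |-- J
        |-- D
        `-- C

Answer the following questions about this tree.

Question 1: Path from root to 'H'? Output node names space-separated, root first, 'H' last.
Answer: G A F H

Derivation:
Walk down from root: G -> A -> F -> H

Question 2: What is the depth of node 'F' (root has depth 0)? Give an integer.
Path from root to F: G -> A -> F
Depth = number of edges = 2

Answer: 2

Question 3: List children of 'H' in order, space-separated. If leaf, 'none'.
Node H's children (from adjacency): B

Answer: B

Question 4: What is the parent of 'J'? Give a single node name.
Answer: F

Derivation:
Scan adjacency: J appears as child of F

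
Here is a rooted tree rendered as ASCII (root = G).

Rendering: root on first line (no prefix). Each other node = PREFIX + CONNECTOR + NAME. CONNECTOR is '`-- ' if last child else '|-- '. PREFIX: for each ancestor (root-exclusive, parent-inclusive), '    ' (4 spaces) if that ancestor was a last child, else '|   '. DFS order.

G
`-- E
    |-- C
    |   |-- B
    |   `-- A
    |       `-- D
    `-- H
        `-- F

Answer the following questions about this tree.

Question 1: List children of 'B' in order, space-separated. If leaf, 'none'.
Answer: none

Derivation:
Node B's children (from adjacency): (leaf)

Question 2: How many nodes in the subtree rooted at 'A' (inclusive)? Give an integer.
Subtree rooted at A contains: A, D
Count = 2

Answer: 2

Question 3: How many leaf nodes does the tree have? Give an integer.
Leaves (nodes with no children): B, D, F

Answer: 3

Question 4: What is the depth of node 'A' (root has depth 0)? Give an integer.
Path from root to A: G -> E -> C -> A
Depth = number of edges = 3

Answer: 3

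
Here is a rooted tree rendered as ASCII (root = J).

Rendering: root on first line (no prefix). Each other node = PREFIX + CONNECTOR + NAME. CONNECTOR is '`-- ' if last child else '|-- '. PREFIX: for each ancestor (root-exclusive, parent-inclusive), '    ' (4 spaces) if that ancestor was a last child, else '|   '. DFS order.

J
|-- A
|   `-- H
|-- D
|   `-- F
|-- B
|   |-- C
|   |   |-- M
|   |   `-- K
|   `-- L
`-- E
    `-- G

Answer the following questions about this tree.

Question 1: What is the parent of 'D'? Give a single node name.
Scan adjacency: D appears as child of J

Answer: J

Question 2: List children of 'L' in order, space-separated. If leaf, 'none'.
Node L's children (from adjacency): (leaf)

Answer: none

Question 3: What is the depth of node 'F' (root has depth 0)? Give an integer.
Answer: 2

Derivation:
Path from root to F: J -> D -> F
Depth = number of edges = 2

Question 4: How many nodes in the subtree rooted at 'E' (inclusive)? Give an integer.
Answer: 2

Derivation:
Subtree rooted at E contains: E, G
Count = 2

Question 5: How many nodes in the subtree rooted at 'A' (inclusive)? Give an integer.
Answer: 2

Derivation:
Subtree rooted at A contains: A, H
Count = 2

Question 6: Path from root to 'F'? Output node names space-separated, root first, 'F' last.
Walk down from root: J -> D -> F

Answer: J D F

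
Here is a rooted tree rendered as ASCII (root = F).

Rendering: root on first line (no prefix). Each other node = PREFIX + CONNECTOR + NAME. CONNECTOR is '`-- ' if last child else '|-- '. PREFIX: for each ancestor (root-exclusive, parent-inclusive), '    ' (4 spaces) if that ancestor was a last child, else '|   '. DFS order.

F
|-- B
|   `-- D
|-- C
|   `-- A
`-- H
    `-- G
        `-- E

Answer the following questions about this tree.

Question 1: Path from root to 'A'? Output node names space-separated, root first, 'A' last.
Answer: F C A

Derivation:
Walk down from root: F -> C -> A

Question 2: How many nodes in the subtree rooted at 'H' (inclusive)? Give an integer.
Answer: 3

Derivation:
Subtree rooted at H contains: E, G, H
Count = 3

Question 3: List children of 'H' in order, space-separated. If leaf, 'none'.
Node H's children (from adjacency): G

Answer: G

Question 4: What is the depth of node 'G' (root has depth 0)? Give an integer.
Answer: 2

Derivation:
Path from root to G: F -> H -> G
Depth = number of edges = 2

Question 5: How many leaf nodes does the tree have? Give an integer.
Leaves (nodes with no children): A, D, E

Answer: 3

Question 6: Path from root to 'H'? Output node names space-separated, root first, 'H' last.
Walk down from root: F -> H

Answer: F H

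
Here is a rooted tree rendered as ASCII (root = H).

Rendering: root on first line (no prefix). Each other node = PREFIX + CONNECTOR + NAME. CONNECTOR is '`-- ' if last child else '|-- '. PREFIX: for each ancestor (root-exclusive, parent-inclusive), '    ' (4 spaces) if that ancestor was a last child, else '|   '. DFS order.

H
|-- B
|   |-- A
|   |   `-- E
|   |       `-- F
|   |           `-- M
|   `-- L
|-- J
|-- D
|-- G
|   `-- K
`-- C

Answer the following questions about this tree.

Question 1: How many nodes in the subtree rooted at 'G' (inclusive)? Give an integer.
Answer: 2

Derivation:
Subtree rooted at G contains: G, K
Count = 2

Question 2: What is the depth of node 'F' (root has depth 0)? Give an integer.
Path from root to F: H -> B -> A -> E -> F
Depth = number of edges = 4

Answer: 4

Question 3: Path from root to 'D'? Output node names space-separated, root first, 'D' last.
Answer: H D

Derivation:
Walk down from root: H -> D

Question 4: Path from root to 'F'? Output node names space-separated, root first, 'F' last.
Answer: H B A E F

Derivation:
Walk down from root: H -> B -> A -> E -> F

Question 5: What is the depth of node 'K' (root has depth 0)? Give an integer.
Answer: 2

Derivation:
Path from root to K: H -> G -> K
Depth = number of edges = 2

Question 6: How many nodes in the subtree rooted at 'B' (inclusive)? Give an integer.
Answer: 6

Derivation:
Subtree rooted at B contains: A, B, E, F, L, M
Count = 6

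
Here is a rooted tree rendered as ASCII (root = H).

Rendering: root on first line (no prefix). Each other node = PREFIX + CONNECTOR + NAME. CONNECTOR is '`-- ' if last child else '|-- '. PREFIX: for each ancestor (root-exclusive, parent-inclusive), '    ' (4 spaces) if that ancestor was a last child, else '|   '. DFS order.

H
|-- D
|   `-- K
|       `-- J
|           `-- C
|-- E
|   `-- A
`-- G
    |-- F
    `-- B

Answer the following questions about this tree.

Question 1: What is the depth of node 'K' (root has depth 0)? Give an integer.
Answer: 2

Derivation:
Path from root to K: H -> D -> K
Depth = number of edges = 2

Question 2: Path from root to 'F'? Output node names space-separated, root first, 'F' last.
Walk down from root: H -> G -> F

Answer: H G F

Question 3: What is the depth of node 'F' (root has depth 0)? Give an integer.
Answer: 2

Derivation:
Path from root to F: H -> G -> F
Depth = number of edges = 2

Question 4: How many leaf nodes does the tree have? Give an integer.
Leaves (nodes with no children): A, B, C, F

Answer: 4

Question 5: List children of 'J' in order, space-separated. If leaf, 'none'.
Node J's children (from adjacency): C

Answer: C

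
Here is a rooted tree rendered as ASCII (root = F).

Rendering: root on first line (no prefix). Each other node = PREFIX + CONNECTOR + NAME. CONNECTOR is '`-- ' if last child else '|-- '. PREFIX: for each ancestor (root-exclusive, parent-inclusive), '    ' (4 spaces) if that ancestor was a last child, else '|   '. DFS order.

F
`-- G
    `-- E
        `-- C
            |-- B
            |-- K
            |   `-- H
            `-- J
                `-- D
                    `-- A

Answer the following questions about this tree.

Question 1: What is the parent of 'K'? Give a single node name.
Scan adjacency: K appears as child of C

Answer: C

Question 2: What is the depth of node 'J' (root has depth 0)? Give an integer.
Path from root to J: F -> G -> E -> C -> J
Depth = number of edges = 4

Answer: 4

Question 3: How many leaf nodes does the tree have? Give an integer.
Leaves (nodes with no children): A, B, H

Answer: 3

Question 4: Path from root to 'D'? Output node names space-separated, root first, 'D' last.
Walk down from root: F -> G -> E -> C -> J -> D

Answer: F G E C J D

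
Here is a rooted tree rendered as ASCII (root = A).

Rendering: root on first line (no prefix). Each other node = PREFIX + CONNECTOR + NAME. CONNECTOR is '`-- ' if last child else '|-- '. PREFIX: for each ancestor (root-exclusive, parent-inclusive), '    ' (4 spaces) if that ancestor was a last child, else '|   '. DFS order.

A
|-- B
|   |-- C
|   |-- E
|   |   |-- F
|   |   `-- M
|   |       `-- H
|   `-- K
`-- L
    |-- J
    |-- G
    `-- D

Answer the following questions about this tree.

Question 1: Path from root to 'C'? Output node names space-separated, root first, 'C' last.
Walk down from root: A -> B -> C

Answer: A B C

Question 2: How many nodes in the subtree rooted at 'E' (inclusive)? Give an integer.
Subtree rooted at E contains: E, F, H, M
Count = 4

Answer: 4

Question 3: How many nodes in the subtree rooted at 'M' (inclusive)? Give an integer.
Subtree rooted at M contains: H, M
Count = 2

Answer: 2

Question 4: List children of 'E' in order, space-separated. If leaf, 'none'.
Node E's children (from adjacency): F, M

Answer: F M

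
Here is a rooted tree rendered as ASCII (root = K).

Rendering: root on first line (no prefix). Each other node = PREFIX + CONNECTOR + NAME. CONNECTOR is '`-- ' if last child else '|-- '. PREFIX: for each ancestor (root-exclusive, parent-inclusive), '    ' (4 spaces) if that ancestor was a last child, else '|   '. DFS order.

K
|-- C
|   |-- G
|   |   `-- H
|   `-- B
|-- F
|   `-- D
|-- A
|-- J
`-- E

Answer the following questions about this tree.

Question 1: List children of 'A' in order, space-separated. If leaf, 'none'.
Node A's children (from adjacency): (leaf)

Answer: none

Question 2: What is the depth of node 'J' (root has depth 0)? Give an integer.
Answer: 1

Derivation:
Path from root to J: K -> J
Depth = number of edges = 1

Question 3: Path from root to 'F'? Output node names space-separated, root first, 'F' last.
Answer: K F

Derivation:
Walk down from root: K -> F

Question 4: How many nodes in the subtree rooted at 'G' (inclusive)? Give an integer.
Subtree rooted at G contains: G, H
Count = 2

Answer: 2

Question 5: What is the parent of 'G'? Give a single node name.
Answer: C

Derivation:
Scan adjacency: G appears as child of C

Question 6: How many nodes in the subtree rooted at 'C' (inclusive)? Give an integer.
Subtree rooted at C contains: B, C, G, H
Count = 4

Answer: 4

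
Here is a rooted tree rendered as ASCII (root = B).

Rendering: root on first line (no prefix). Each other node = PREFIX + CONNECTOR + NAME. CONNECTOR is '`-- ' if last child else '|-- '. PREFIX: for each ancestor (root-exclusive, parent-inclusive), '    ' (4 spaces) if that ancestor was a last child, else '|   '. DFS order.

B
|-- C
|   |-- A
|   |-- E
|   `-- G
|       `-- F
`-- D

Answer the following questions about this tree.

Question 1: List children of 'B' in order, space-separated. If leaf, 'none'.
Node B's children (from adjacency): C, D

Answer: C D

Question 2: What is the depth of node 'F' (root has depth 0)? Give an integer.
Answer: 3

Derivation:
Path from root to F: B -> C -> G -> F
Depth = number of edges = 3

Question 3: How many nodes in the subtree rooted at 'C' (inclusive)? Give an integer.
Subtree rooted at C contains: A, C, E, F, G
Count = 5

Answer: 5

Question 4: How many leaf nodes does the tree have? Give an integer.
Leaves (nodes with no children): A, D, E, F

Answer: 4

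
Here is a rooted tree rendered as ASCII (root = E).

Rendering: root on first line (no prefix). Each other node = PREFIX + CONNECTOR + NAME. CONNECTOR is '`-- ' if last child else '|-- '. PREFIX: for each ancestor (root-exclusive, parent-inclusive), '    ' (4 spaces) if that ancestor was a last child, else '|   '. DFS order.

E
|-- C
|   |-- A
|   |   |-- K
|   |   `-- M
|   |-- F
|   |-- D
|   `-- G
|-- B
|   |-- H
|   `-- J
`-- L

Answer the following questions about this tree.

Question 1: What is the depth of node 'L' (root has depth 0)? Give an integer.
Path from root to L: E -> L
Depth = number of edges = 1

Answer: 1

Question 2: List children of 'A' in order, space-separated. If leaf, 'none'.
Answer: K M

Derivation:
Node A's children (from adjacency): K, M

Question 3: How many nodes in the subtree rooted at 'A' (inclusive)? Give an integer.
Subtree rooted at A contains: A, K, M
Count = 3

Answer: 3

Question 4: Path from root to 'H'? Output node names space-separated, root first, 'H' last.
Answer: E B H

Derivation:
Walk down from root: E -> B -> H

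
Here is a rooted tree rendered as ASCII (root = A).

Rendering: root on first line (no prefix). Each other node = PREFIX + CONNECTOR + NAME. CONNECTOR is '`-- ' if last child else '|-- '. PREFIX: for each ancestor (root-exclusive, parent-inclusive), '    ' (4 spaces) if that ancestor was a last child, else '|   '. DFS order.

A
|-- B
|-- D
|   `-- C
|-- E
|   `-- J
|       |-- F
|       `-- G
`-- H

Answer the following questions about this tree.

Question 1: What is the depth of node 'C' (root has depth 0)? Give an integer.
Answer: 2

Derivation:
Path from root to C: A -> D -> C
Depth = number of edges = 2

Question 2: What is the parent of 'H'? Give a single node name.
Answer: A

Derivation:
Scan adjacency: H appears as child of A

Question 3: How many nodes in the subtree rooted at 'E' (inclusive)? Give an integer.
Answer: 4

Derivation:
Subtree rooted at E contains: E, F, G, J
Count = 4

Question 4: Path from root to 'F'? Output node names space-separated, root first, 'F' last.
Walk down from root: A -> E -> J -> F

Answer: A E J F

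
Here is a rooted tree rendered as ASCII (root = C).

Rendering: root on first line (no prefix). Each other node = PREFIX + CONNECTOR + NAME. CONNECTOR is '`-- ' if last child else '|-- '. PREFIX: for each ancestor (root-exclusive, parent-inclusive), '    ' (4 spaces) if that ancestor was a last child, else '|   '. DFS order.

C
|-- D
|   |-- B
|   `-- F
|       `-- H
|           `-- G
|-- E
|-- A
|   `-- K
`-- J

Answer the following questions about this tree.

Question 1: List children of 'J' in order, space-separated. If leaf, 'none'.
Node J's children (from adjacency): (leaf)

Answer: none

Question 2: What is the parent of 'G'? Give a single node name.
Answer: H

Derivation:
Scan adjacency: G appears as child of H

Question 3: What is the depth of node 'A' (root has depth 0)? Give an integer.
Answer: 1

Derivation:
Path from root to A: C -> A
Depth = number of edges = 1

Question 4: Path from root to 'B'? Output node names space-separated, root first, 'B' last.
Answer: C D B

Derivation:
Walk down from root: C -> D -> B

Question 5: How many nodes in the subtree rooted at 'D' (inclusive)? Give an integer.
Subtree rooted at D contains: B, D, F, G, H
Count = 5

Answer: 5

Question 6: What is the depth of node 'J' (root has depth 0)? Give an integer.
Path from root to J: C -> J
Depth = number of edges = 1

Answer: 1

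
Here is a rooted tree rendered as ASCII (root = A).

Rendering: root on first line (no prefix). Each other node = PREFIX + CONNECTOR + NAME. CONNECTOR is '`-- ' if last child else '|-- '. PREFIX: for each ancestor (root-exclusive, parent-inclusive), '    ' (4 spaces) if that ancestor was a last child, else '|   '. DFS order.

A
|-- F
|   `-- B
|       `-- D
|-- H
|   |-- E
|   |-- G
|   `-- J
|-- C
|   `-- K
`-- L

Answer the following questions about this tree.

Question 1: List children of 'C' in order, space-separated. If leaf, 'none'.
Answer: K

Derivation:
Node C's children (from adjacency): K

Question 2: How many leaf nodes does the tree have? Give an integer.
Leaves (nodes with no children): D, E, G, J, K, L

Answer: 6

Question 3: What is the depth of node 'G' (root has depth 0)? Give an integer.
Path from root to G: A -> H -> G
Depth = number of edges = 2

Answer: 2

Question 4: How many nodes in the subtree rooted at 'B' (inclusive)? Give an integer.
Answer: 2

Derivation:
Subtree rooted at B contains: B, D
Count = 2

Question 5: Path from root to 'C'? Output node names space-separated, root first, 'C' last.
Answer: A C

Derivation:
Walk down from root: A -> C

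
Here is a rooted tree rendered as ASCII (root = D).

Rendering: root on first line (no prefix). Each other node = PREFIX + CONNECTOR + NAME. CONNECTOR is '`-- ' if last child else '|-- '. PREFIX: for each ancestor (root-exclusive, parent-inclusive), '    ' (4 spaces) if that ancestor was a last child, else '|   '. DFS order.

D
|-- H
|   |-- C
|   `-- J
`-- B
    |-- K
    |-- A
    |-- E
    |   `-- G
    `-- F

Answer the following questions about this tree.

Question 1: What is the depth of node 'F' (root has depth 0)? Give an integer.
Path from root to F: D -> B -> F
Depth = number of edges = 2

Answer: 2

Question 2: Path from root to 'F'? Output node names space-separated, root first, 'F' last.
Walk down from root: D -> B -> F

Answer: D B F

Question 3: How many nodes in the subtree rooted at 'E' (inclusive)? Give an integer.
Subtree rooted at E contains: E, G
Count = 2

Answer: 2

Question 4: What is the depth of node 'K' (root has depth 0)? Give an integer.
Answer: 2

Derivation:
Path from root to K: D -> B -> K
Depth = number of edges = 2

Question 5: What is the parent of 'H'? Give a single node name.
Scan adjacency: H appears as child of D

Answer: D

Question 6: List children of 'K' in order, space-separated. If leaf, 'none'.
Answer: none

Derivation:
Node K's children (from adjacency): (leaf)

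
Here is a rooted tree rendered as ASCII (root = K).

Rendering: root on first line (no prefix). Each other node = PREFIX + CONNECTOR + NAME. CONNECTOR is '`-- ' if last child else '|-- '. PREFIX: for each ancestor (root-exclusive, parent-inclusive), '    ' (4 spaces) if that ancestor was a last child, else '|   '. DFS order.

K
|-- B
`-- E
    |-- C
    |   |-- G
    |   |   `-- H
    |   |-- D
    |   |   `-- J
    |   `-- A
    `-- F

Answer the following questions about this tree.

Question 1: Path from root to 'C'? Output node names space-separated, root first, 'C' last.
Walk down from root: K -> E -> C

Answer: K E C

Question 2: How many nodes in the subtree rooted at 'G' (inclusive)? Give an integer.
Subtree rooted at G contains: G, H
Count = 2

Answer: 2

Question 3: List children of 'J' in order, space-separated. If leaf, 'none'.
Node J's children (from adjacency): (leaf)

Answer: none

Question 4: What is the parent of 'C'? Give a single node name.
Answer: E

Derivation:
Scan adjacency: C appears as child of E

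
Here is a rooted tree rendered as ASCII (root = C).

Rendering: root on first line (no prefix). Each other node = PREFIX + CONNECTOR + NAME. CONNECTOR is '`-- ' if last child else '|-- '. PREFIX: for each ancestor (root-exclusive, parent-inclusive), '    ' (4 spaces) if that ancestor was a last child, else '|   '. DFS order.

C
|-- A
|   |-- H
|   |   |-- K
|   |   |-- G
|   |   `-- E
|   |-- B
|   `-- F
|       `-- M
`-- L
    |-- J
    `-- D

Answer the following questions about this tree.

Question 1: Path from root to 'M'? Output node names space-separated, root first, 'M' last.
Answer: C A F M

Derivation:
Walk down from root: C -> A -> F -> M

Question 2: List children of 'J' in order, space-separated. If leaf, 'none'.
Node J's children (from adjacency): (leaf)

Answer: none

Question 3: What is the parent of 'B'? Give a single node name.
Scan adjacency: B appears as child of A

Answer: A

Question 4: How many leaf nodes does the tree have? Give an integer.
Leaves (nodes with no children): B, D, E, G, J, K, M

Answer: 7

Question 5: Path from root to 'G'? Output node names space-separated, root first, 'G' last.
Walk down from root: C -> A -> H -> G

Answer: C A H G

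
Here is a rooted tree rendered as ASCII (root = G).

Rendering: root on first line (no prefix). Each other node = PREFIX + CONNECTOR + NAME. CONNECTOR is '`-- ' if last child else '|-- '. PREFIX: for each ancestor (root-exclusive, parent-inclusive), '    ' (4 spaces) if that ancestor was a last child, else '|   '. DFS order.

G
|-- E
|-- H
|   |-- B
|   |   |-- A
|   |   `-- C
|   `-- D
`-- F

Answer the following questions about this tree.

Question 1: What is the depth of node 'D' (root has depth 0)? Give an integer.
Path from root to D: G -> H -> D
Depth = number of edges = 2

Answer: 2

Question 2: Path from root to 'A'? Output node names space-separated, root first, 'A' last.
Walk down from root: G -> H -> B -> A

Answer: G H B A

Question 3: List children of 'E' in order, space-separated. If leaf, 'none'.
Answer: none

Derivation:
Node E's children (from adjacency): (leaf)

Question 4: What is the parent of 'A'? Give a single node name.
Scan adjacency: A appears as child of B

Answer: B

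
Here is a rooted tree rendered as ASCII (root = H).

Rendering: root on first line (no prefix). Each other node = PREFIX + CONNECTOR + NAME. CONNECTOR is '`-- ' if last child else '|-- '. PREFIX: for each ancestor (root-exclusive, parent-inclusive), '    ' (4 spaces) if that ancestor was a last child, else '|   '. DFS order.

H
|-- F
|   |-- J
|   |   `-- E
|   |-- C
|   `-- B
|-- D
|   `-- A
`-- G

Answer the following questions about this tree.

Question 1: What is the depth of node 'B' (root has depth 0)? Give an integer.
Answer: 2

Derivation:
Path from root to B: H -> F -> B
Depth = number of edges = 2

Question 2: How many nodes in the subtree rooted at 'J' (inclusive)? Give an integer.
Answer: 2

Derivation:
Subtree rooted at J contains: E, J
Count = 2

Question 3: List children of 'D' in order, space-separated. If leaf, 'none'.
Answer: A

Derivation:
Node D's children (from adjacency): A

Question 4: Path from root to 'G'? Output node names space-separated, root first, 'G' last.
Walk down from root: H -> G

Answer: H G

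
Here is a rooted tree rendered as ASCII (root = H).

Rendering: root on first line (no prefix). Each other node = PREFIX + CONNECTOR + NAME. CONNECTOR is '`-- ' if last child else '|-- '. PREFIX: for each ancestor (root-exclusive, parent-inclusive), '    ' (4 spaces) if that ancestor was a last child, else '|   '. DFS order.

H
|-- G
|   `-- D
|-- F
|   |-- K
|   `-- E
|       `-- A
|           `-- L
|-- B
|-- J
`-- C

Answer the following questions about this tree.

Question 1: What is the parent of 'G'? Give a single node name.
Answer: H

Derivation:
Scan adjacency: G appears as child of H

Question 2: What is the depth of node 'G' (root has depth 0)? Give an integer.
Answer: 1

Derivation:
Path from root to G: H -> G
Depth = number of edges = 1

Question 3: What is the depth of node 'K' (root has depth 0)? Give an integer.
Path from root to K: H -> F -> K
Depth = number of edges = 2

Answer: 2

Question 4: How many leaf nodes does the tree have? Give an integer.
Answer: 6

Derivation:
Leaves (nodes with no children): B, C, D, J, K, L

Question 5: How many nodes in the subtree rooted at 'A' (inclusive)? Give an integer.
Subtree rooted at A contains: A, L
Count = 2

Answer: 2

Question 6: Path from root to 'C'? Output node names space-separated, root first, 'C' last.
Walk down from root: H -> C

Answer: H C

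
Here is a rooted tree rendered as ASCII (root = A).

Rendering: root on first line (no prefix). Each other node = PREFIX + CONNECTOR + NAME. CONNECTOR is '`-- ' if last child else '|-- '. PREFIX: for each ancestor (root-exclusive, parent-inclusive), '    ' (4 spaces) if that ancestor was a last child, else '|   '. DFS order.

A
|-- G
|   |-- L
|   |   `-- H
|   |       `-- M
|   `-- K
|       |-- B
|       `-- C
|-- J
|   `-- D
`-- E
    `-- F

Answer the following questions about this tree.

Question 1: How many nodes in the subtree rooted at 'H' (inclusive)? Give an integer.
Answer: 2

Derivation:
Subtree rooted at H contains: H, M
Count = 2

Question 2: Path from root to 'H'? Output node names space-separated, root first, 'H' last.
Walk down from root: A -> G -> L -> H

Answer: A G L H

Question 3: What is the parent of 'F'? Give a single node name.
Scan adjacency: F appears as child of E

Answer: E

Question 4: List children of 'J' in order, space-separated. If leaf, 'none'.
Node J's children (from adjacency): D

Answer: D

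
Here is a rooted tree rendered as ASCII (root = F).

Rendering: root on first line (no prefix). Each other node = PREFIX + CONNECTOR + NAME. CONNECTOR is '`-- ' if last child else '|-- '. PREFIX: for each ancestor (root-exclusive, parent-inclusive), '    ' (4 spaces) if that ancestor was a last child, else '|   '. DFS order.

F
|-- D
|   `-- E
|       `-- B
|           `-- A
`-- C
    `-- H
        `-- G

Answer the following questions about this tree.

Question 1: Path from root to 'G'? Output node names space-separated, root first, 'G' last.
Answer: F C H G

Derivation:
Walk down from root: F -> C -> H -> G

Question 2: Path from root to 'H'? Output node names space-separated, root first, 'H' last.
Answer: F C H

Derivation:
Walk down from root: F -> C -> H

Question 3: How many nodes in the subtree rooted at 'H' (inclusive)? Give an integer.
Answer: 2

Derivation:
Subtree rooted at H contains: G, H
Count = 2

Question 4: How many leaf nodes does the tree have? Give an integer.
Leaves (nodes with no children): A, G

Answer: 2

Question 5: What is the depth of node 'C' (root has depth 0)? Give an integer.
Answer: 1

Derivation:
Path from root to C: F -> C
Depth = number of edges = 1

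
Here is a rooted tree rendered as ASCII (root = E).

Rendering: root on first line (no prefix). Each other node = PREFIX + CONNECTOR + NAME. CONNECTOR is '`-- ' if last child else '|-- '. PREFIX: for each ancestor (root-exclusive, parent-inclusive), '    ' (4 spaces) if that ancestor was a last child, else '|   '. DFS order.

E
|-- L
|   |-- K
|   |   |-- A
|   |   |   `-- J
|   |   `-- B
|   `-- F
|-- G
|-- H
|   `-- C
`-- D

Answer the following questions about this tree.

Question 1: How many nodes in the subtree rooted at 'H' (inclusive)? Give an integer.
Answer: 2

Derivation:
Subtree rooted at H contains: C, H
Count = 2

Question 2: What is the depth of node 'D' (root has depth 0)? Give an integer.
Answer: 1

Derivation:
Path from root to D: E -> D
Depth = number of edges = 1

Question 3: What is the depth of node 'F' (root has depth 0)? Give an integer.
Path from root to F: E -> L -> F
Depth = number of edges = 2

Answer: 2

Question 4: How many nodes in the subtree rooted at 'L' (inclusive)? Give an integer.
Answer: 6

Derivation:
Subtree rooted at L contains: A, B, F, J, K, L
Count = 6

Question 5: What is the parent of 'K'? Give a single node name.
Scan adjacency: K appears as child of L

Answer: L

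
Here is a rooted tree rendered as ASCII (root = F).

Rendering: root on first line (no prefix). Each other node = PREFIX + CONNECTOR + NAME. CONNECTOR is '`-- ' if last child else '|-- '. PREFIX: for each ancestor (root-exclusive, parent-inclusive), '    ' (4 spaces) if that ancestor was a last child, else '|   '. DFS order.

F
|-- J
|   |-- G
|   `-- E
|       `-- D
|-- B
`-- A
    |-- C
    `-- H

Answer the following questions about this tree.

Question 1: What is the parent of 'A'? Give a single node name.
Answer: F

Derivation:
Scan adjacency: A appears as child of F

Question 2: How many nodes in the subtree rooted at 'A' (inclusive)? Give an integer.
Subtree rooted at A contains: A, C, H
Count = 3

Answer: 3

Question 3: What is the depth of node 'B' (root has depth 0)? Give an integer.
Answer: 1

Derivation:
Path from root to B: F -> B
Depth = number of edges = 1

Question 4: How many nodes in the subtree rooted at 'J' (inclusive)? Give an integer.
Subtree rooted at J contains: D, E, G, J
Count = 4

Answer: 4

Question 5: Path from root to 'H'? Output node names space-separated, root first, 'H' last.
Answer: F A H

Derivation:
Walk down from root: F -> A -> H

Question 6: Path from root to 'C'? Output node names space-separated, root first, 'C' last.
Answer: F A C

Derivation:
Walk down from root: F -> A -> C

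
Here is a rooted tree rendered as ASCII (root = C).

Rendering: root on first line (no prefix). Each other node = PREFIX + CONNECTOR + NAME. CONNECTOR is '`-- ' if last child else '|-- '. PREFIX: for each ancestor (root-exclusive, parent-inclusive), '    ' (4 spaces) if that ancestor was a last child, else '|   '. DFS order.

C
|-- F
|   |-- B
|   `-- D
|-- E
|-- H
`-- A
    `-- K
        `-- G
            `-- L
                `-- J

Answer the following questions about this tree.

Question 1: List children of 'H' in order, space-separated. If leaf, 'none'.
Node H's children (from adjacency): (leaf)

Answer: none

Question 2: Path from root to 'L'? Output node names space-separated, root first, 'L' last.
Answer: C A K G L

Derivation:
Walk down from root: C -> A -> K -> G -> L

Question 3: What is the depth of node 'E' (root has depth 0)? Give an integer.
Answer: 1

Derivation:
Path from root to E: C -> E
Depth = number of edges = 1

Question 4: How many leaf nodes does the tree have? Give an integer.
Answer: 5

Derivation:
Leaves (nodes with no children): B, D, E, H, J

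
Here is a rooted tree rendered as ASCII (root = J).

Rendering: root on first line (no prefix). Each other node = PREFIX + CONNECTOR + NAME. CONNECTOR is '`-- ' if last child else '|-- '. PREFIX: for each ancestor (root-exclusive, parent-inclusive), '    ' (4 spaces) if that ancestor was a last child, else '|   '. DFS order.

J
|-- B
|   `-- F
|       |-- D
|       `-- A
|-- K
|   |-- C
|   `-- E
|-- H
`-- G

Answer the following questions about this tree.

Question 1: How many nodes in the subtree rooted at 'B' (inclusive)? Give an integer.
Answer: 4

Derivation:
Subtree rooted at B contains: A, B, D, F
Count = 4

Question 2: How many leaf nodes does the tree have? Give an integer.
Answer: 6

Derivation:
Leaves (nodes with no children): A, C, D, E, G, H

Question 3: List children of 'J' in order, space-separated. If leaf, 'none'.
Node J's children (from adjacency): B, K, H, G

Answer: B K H G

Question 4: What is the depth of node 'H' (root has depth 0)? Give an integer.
Answer: 1

Derivation:
Path from root to H: J -> H
Depth = number of edges = 1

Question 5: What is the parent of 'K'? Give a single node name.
Scan adjacency: K appears as child of J

Answer: J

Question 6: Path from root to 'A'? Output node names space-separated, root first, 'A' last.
Walk down from root: J -> B -> F -> A

Answer: J B F A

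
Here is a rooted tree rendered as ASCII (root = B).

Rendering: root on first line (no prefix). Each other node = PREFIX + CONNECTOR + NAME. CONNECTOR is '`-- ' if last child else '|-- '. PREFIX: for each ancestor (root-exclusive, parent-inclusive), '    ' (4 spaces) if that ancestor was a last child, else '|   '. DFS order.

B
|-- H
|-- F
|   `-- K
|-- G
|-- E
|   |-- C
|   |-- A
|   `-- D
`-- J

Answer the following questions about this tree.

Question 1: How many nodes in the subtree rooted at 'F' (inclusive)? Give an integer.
Subtree rooted at F contains: F, K
Count = 2

Answer: 2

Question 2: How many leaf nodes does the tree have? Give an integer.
Leaves (nodes with no children): A, C, D, G, H, J, K

Answer: 7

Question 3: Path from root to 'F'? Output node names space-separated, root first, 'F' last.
Walk down from root: B -> F

Answer: B F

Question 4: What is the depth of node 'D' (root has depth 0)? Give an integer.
Path from root to D: B -> E -> D
Depth = number of edges = 2

Answer: 2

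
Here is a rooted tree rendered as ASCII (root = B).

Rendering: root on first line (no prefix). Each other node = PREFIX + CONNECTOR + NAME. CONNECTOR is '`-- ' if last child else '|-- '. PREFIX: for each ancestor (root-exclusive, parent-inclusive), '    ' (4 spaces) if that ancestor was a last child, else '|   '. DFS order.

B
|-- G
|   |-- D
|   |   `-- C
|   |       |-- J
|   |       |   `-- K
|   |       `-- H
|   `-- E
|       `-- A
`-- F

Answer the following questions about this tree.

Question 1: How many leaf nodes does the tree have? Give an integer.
Leaves (nodes with no children): A, F, H, K

Answer: 4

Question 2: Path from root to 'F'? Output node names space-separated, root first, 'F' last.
Answer: B F

Derivation:
Walk down from root: B -> F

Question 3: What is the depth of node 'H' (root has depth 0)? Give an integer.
Path from root to H: B -> G -> D -> C -> H
Depth = number of edges = 4

Answer: 4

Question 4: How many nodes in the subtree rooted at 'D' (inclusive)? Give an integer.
Subtree rooted at D contains: C, D, H, J, K
Count = 5

Answer: 5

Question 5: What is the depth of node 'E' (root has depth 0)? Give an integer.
Path from root to E: B -> G -> E
Depth = number of edges = 2

Answer: 2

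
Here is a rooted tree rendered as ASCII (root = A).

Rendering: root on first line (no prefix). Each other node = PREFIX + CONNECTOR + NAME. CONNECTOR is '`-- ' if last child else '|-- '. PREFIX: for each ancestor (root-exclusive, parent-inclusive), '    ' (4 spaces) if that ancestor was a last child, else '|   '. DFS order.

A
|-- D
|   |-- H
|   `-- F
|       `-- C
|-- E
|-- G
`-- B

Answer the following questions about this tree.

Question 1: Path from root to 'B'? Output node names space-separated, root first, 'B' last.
Walk down from root: A -> B

Answer: A B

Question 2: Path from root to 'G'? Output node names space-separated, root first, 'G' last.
Walk down from root: A -> G

Answer: A G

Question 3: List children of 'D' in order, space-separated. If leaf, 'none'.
Node D's children (from adjacency): H, F

Answer: H F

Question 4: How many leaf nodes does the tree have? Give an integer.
Leaves (nodes with no children): B, C, E, G, H

Answer: 5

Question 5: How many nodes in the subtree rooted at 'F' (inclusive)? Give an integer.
Subtree rooted at F contains: C, F
Count = 2

Answer: 2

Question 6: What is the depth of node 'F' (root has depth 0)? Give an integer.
Path from root to F: A -> D -> F
Depth = number of edges = 2

Answer: 2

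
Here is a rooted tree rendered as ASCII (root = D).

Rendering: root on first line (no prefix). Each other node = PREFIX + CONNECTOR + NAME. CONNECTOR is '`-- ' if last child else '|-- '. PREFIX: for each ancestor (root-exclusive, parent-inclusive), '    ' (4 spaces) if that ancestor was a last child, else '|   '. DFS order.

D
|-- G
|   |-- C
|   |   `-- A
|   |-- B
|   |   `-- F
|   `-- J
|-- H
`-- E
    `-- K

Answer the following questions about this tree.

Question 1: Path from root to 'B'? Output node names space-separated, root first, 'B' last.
Walk down from root: D -> G -> B

Answer: D G B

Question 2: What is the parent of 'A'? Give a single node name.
Answer: C

Derivation:
Scan adjacency: A appears as child of C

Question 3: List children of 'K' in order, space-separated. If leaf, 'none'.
Answer: none

Derivation:
Node K's children (from adjacency): (leaf)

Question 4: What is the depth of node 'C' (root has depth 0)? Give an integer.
Path from root to C: D -> G -> C
Depth = number of edges = 2

Answer: 2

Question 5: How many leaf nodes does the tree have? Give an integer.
Leaves (nodes with no children): A, F, H, J, K

Answer: 5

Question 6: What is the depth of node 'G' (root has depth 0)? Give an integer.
Answer: 1

Derivation:
Path from root to G: D -> G
Depth = number of edges = 1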